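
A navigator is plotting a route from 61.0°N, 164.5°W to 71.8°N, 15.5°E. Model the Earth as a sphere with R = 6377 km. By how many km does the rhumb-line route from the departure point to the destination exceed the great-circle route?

Great circle: cos σ = sin φ₁ sin φ₂ + cos φ₁ cos φ₂ cos Δλ,  σ = 0.8238 rad → d_gc = 5253.3 km
Rhumb line: Δψ = +0.4791, q = Δφ/Δψ = 0.3934, d_rh = R√(Δφ²+q²Δλ²) = 7973.4 km
Excess = 7973.4 − 5253.3 = 2720.1 ≈ 2720 km

2720 km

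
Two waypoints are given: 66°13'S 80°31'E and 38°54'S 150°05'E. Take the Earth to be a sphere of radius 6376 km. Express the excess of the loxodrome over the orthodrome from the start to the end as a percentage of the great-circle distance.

4.2%

Great circle: σ = 0.8173 rad → d_gc = Rσ = 5211.0 km
Rhumb: Δφ = +0.4768, Δλ = +1.2142, Δψ = +0.8198, q = Δφ/Δψ = 0.5815 → d_rh = R√(Δφ²+q²Δλ²) = 5432.2 km
Excess = (5432.2 − 5211.0) / 5211.0 = 221.2 / 5211.0 = 4.24% ≈ 4.2%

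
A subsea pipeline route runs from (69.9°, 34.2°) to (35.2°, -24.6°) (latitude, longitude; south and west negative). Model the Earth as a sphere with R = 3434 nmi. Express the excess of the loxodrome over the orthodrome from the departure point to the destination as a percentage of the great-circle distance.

3.0%

Great circle: σ = 0.8137 rad → d_gc = Rσ = 2794.3 nmi
Rhumb: Δφ = -0.6056, Δλ = -1.0263, Δψ = -1.0732, q = Δφ/Δψ = 0.5643 → d_rh = R√(Δφ²+q²Δλ²) = 2877.5 nmi
Excess = (2877.5 − 2794.3) / 2794.3 = 83.2 / 2794.3 = 2.98% ≈ 3.0%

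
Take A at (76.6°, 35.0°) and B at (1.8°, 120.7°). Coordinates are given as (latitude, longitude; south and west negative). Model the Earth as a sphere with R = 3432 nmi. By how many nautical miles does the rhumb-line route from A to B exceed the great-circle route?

Great circle: cos σ = sin φ₁ sin φ₂ + cos φ₁ cos φ₂ cos Δλ,  σ = 1.5229 rad → d_gc = 5226.4 nmi
Rhumb line: Δψ = -2.1101, q = Δφ/Δψ = 0.6187, d_rh = R√(Δφ²+q²Δλ²) = 5492.0 nmi
Excess = 5492.0 − 5226.4 = 265.6 ≈ 266 nmi

266 nmi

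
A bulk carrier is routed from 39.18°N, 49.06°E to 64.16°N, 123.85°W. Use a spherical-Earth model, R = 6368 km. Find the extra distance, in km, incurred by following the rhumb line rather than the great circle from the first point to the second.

3337 km

Great circle: cos σ = sin φ₁ sin φ₂ + cos φ₁ cos φ₂ cos Δλ,  σ = 1.3353 rad → d_gc = 8503.28 km
Rhumb line: Δψ = +0.7280, q = Δφ/Δψ = 0.5989, d_rh = R√(Δφ²+q²Δλ²) = 11839.80 km
Excess = 11839.80 − 8503.28 = 3336.52 ≈ 3337 km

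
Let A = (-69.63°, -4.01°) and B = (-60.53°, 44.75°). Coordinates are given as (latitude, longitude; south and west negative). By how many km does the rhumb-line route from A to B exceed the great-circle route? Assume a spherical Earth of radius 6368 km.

Great circle: cos σ = sin φ₁ sin φ₂ + cos φ₁ cos φ₂ cos Δλ,  σ = 0.3789 rad → d_gc = 2413.1 km
Rhumb line: Δψ = +0.3811, q = Δφ/Δψ = 0.4168, d_rh = R√(Δφ²+q²Δλ²) = 2474.7 km
Excess = 2474.7 − 2413.1 = 61.6 ≈ 62 km

62 km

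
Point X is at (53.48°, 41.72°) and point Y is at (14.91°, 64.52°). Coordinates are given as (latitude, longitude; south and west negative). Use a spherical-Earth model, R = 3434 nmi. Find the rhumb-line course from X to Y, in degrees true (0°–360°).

154.8°

Δψ = ln[tan(π/4+φ₂/2)/tan(π/4+φ₁/2)] = -0.8456
Δλ = +0.3979 rad (taken the short way round)
course = atan2(Δλ, Δψ) = 154.80°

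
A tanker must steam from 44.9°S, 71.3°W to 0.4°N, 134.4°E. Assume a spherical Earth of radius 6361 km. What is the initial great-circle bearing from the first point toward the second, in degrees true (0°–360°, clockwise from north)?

214.5°

θ = atan2( sin Δλ·cos φ₂ ,  cos φ₁ sin φ₂ − sin φ₁ cos φ₂ cos Δλ )
  = atan2(-0.4336, -0.6311) = 214.49°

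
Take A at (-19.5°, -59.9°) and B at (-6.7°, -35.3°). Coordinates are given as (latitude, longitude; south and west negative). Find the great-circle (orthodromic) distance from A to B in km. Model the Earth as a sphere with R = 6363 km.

cos σ = sin φ₁ sin φ₂ + cos φ₁ cos φ₂ cos Δλ
      = sin(-19.50°)sin(-6.70°) + cos(-19.50°)cos(-6.70°)cos(24.60°) = 0.8902
σ = 27.105° → d = Rσ = 6363·0.47307 = 3010 km

3010 km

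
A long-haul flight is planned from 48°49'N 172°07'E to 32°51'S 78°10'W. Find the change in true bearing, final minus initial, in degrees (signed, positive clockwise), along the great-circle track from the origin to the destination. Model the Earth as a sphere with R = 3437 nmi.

Initial bearing θ₁ = atan2(sin Δλ cos φ₂, cos φ₁ sin φ₂ − sin φ₁ cos φ₂ cos Δλ) = 100.31°
Final bearing θ₂ = (initial bearing from the destination back to the start) + 180° = 129.54°
Δθ = θ₂ − θ₁ = +29.2°

+29.2°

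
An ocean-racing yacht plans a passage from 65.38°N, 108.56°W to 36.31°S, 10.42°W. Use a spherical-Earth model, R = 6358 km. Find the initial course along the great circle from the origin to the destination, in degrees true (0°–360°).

100.2°

N = sin Δλ·cos φ₂ = +0.7977;  D = cos φ₁ sin φ₂ − sin φ₁ cos φ₂ cos Δλ = -0.1430
initial course = atan2(N, D) = 100.16°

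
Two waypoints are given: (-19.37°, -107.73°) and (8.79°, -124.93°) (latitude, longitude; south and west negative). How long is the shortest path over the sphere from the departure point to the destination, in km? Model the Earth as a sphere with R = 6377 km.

3658 km

cos σ = sin φ₁ sin φ₂ + cos φ₁ cos φ₂ cos Δλ
      = sin(-19.37°)sin(8.79°) + cos(-19.37°)cos(8.79°)cos(-17.20°) = 0.8399
σ = 32.866° → d = Rσ = 6377·0.57363 = 3658 km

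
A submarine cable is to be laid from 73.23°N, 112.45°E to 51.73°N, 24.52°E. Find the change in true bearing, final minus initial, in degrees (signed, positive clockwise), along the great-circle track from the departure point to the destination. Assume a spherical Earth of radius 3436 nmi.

-82.1°

Initial bearing θ₁ = atan2(sin Δλ cos φ₂, cos φ₁ sin φ₂ − sin φ₁ cos φ₂ cos Δλ) = 288.33°
Final bearing θ₂ = (initial bearing from the destination back to the start) + 180° = 206.24°
Δθ = θ₂ − θ₁ = -82.1°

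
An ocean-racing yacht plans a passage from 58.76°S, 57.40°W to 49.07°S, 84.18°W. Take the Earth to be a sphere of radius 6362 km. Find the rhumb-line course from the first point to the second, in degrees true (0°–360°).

Meridional parts: M(φ₁)=-1.2745, M(φ₂)=-0.9857 → ΔM = +0.2888;  Δλ = -0.4674 rad
tan C = Δλ / ΔM = -1.6185 → C = 301.71°

301.7°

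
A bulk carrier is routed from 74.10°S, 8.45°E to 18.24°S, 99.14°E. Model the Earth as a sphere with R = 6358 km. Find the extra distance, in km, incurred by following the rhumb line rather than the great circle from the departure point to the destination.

Great circle: cos σ = sin φ₁ sin φ₂ + cos φ₁ cos φ₂ cos Δλ,  σ = 1.2683 rad → d_gc = 8063.9 km
Rhumb line: Δψ = +1.6447, q = Δφ/Δψ = 0.5928, d_rh = R√(Δφ²+q²Δλ²) = 8602.9 km
Excess = 8602.9 − 8063.9 = 539.0 ≈ 539 km

539 km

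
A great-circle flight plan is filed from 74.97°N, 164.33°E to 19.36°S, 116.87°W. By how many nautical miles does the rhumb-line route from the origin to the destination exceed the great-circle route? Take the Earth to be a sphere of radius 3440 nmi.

195 nmi

Great circle: cos σ = sin φ₁ sin φ₂ + cos φ₁ cos φ₂ cos Δλ,  σ = 1.8469 rad → d_gc = 6353.4 nmi
Rhumb line: Δψ = -2.3701, q = Δφ/Δψ = 0.6946, d_rh = R√(Δφ²+q²Δλ²) = 6548.0 nmi
Excess = 6548.0 − 6353.4 = 194.6 ≈ 195 nmi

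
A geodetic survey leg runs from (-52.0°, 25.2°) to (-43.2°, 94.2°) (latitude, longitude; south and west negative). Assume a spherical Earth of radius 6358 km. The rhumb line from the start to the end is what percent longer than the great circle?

3.6%

Great circle: σ = 0.7950 rad → d_gc = Rσ = 5054.8 km
Rhumb: Δφ = +0.1536, Δλ = +1.2043, Δψ = +0.2285, q = Δφ/Δψ = 0.6720 → d_rh = R√(Δφ²+q²Δλ²) = 5237.5 km
Excess = (5237.5 − 5054.8) / 5054.8 = 182.7 / 5054.8 = 3.61% ≈ 3.6%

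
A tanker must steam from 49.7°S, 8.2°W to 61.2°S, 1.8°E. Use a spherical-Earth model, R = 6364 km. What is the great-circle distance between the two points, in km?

1421 km

cos σ = sin φ₁ sin φ₂ + cos φ₁ cos φ₂ cos Δλ
      = sin(-49.70°)sin(-61.20°) + cos(-49.70°)cos(-61.20°)cos(10.00°) = 0.9752
σ = 12.789° → d = Rσ = 6364·0.22321 = 1421 km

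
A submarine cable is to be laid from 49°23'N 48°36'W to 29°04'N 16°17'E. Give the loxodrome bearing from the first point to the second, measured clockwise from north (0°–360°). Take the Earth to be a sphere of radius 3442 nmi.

Meridional parts: M(φ₁)=+0.9940, M(φ₂)=+0.5306 → ΔM = -0.4635;  Δλ = +1.1324 rad
tan C = Δλ / ΔM = -2.4434 → C = 112.26°

112.3°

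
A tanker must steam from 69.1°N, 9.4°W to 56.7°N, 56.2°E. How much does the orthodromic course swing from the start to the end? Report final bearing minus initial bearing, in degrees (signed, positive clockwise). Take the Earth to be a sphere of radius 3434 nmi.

+60.0°

Initial bearing θ₁ = atan2(sin Δλ cos φ₂, cos φ₁ sin φ₂ − sin φ₁ cos φ₂ cos Δλ) = 80.21°
Final bearing θ₂ = (initial bearing from the destination back to the start) + 180° = 140.19°
Δθ = θ₂ − θ₁ = +60.0°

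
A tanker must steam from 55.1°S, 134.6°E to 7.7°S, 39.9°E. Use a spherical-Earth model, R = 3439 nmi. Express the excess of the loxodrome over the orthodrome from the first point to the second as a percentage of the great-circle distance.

4.3%

Great circle: σ = 1.5073 rad → d_gc = Rσ = 5183.7 nmi
Rhumb: Δφ = +0.8273, Δλ = -1.6528, Δψ = +1.0225, q = Δφ/Δψ = 0.8091 → d_rh = R√(Δφ²+q²Δλ²) = 5407.8 nmi
Excess = (5407.8 − 5183.7) / 5183.7 = 224.1 / 5183.7 = 4.32% ≈ 4.3%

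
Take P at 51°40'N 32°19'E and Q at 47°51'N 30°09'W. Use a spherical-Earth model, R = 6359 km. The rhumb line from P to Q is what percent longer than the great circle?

Great circle: σ = 0.6857 rad → d_gc = Rσ = 4360.5 km
Rhumb: Δφ = -0.0666, Δλ = -1.0902, Δψ = -0.1032, q = Δφ/Δψ = 0.6456 → d_rh = R√(Δφ²+q²Δλ²) = 4495.6 km
Excess = (4495.6 − 4360.5) / 4360.5 = 135.1 / 4360.5 = 3.10% ≈ 3.1%

3.1%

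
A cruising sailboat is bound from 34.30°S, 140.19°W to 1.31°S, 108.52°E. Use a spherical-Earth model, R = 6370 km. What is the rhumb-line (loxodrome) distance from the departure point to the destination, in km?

12149 km

Δψ = ln[tan(π/4+φ₂/2)/tan(π/4+φ₁/2)] = +0.6151;  Δφ = +0.5758 rad,  Δλ = -1.9424 rad
q = Δφ/Δψ = 0.9361
d = R·√(Δφ² + q²Δλ²) = 6370·1.90716 = 12149 km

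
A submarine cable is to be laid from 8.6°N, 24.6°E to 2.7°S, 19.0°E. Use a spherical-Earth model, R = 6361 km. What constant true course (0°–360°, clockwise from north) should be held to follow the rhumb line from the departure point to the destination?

206.3°

Δψ = ln[tan(π/4+φ₂/2)/tan(π/4+φ₁/2)] = -0.1978
Δλ = -0.0977 rad (taken the short way round)
course = atan2(Δλ, Δψ) = 206.29°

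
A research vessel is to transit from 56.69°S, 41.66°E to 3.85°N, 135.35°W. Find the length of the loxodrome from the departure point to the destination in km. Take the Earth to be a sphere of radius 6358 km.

Rhumb course C = atan2(Δλ, Δψ) with Δψ = ln[tan(π/4+φ₂/2)/tan(π/4+φ₁/2)] = +1.2740, Δλ = -3.0894 → C = 292.41°
d = R·|Δφ| / |cos C| = 6358·1.05662 / 0.38124 = 17621 km

17621 km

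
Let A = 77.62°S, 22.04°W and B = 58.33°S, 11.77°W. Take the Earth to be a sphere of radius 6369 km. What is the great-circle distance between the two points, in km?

cos σ = sin φ₁ sin φ₂ + cos φ₁ cos φ₂ cos Δλ
      = sin(-77.62°)sin(-58.33°) + cos(-77.62°)cos(-58.33°)cos(10.27°) = 0.9421
σ = 19.600° → d = Rσ = 6369·0.34209 = 2179 km

2179 km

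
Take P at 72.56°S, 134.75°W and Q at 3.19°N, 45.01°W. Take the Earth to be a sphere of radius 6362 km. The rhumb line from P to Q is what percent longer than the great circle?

4.9%

Great circle: σ = 1.6226 rad → d_gc = Rσ = 10322.7 km
Rhumb: Δφ = +1.3221, Δλ = +1.5663, Δψ = +1.9305, q = Δφ/Δψ = 0.6848 → d_rh = R√(Δφ²+q²Δλ²) = 10831.1 km
Excess = (10831.1 − 10322.7) / 10322.7 = 508.4 / 10322.7 = 4.93% ≈ 4.9%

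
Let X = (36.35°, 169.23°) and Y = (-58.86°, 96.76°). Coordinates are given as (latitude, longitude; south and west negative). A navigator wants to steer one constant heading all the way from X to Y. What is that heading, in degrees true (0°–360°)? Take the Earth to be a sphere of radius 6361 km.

Δψ = ln[tan(π/4+φ₂/2)/tan(π/4+φ₁/2)] = -1.9597
Δλ = -1.2648 rad (taken the short way round)
course = atan2(Δλ, Δψ) = 212.84°

212.8°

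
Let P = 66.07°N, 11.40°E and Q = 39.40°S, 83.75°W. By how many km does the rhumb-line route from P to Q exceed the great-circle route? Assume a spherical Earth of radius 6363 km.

Great circle: cos σ = sin φ₁ sin φ₂ + cos φ₁ cos φ₂ cos Δλ,  σ = 2.2247 rad → d_gc = 14155.9 km
Rhumb line: Δψ = -2.3009, q = Δφ/Δψ = 0.8001, d_rh = R√(Δφ²+q²Δλ²) = 14445.3 km
Excess = 14445.3 − 14155.9 = 289.4 ≈ 289 km

289 km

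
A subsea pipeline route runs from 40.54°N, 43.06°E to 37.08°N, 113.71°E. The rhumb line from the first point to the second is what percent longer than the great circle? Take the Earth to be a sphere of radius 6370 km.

Great circle: σ = 0.9363 rad → d_gc = Rσ = 5964.2 km
Rhumb: Δφ = -0.0604, Δλ = +1.2331, Δψ = -0.0775, q = Δφ/Δψ = 0.7790 → d_rh = R√(Δφ²+q²Δλ²) = 6130.5 km
Excess = (6130.5 − 5964.2) / 5964.2 = 166.3 / 5964.2 = 2.79% ≈ 2.8%

2.8%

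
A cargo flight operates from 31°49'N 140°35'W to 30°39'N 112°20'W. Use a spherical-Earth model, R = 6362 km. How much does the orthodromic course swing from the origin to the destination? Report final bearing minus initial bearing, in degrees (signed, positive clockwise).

Initial bearing θ₁ = atan2(sin Δλ cos φ₂, cos φ₁ sin φ₂ − sin φ₁ cos φ₂ cos Δλ) = 85.27°
Final bearing θ₂ = (initial bearing from the destination back to the start) + 180° = 100.14°
Δθ = θ₂ − θ₁ = +14.9°

+14.9°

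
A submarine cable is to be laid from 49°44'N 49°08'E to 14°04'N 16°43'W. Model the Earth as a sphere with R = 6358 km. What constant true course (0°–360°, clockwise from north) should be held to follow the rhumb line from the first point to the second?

236.7°

Δψ = ln[tan(π/4+φ₂/2)/tan(π/4+φ₁/2)] = -0.7554
Δλ = -1.1493 rad (taken the short way round)
course = atan2(Δλ, Δψ) = 236.68°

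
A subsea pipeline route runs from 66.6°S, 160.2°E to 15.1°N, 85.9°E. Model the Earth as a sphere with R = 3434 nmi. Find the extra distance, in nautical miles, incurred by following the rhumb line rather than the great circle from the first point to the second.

129 nmi

Great circle: cos σ = sin φ₁ sin φ₂ + cos φ₁ cos φ₂ cos Δλ,  σ = 1.7065 rad → d_gc = 5860.2 nmi
Rhumb line: Δψ = +1.8413, q = Δφ/Δψ = 0.7744, d_rh = R√(Δφ²+q²Δλ²) = 5989.2 nmi
Excess = 5989.2 − 5860.2 = 129.0 ≈ 129 nmi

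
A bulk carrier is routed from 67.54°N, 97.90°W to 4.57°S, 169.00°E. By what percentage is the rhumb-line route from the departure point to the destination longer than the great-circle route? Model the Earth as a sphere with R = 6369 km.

4.7%

Great circle: σ = 1.6652 rad → d_gc = Rσ = 10605.4 km
Rhumb: Δφ = -1.2586, Δλ = -1.6249, Δψ = -1.6966, q = Δφ/Δψ = 0.7418 → d_rh = R√(Δφ²+q²Δλ²) = 11099.2 km
Excess = (11099.2 − 10605.4) / 10605.4 = 493.8 / 10605.4 = 4.66% ≈ 4.7%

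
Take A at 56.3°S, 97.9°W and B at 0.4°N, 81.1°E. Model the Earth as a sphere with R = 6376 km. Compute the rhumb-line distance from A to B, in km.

Δψ = ln[tan(π/4+φ₂/2)/tan(π/4+φ₁/2)] = +1.2014;  Δφ = +0.9896 rad,  Δλ = +3.1241 rad
q = Δφ/Δψ = 0.8237
d = R·√(Δφ² + q²Δλ²) = 6376·2.75703 = 17579 km

17579 km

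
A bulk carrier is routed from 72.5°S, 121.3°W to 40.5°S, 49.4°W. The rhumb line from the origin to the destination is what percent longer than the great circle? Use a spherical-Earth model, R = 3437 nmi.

Great circle: σ = 0.8087 rad → d_gc = Rσ = 2779.6 nmi
Rhumb: Δφ = +0.5585, Δλ = +1.2549, Δψ = +1.0970, q = Δφ/Δψ = 0.5091 → d_rh = R√(Δφ²+q²Δλ²) = 2916.6 nmi
Excess = (2916.6 − 2779.6) / 2779.6 = 137.0 / 2779.6 = 4.93% ≈ 4.9%

4.9%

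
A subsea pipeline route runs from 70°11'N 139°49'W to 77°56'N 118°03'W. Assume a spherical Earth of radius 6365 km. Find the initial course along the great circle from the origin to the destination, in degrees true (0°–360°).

θ = atan2( sin Δλ·cos φ₂ ,  cos φ₁ sin φ₂ − sin φ₁ cos φ₂ cos Δλ )
  = atan2(+0.0775, +0.1489) = 27.51°

27.5°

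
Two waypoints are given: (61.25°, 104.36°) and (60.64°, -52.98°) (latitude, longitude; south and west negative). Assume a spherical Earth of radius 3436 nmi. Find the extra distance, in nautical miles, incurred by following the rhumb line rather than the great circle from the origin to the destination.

1172 nmi

Great circle: cos σ = sin φ₁ sin φ₂ + cos φ₁ cos φ₂ cos Δλ,  σ = 0.9926 rad → d_gc = 3410.7 nmi
Rhumb line: Δψ = -0.0219, q = Δφ/Δψ = 0.4856, d_rh = R√(Δφ²+q²Δλ²) = 4582.4 nmi
Excess = 4582.4 − 3410.7 = 1171.7 ≈ 1172 nmi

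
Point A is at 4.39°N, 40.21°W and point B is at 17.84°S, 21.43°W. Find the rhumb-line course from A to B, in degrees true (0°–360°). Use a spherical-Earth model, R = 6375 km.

140.2°

Δψ = ln[tan(π/4+φ₂/2)/tan(π/4+φ₁/2)] = -0.3932
Δλ = +0.3278 rad (taken the short way round)
course = atan2(Δλ, Δψ) = 140.19°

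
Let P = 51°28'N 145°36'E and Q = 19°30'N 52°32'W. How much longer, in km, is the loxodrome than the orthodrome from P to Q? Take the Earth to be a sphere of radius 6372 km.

Great circle: cos σ = sin φ₁ sin φ₂ + cos φ₁ cos φ₂ cos Δλ,  σ = 1.8723 rad → d_gc = 11930.3 km
Rhumb line: Δψ = -0.7040, q = Δφ/Δψ = 0.7925, d_rh = R√(Δφ²+q²Δλ²) = 14702.1 km
Excess = 14702.1 − 11930.3 = 2771.8 ≈ 2772 km

2772 km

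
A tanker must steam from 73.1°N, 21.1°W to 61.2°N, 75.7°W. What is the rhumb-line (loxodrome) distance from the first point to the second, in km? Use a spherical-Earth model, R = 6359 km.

Rhumb course C = atan2(Δλ, Δψ) with Δψ = ln[tan(π/4+φ₂/2)/tan(π/4+φ₁/2)] = -0.5471, Δλ = -0.9529 → C = 240.14°
d = R·|Δφ| / |cos C| = 6359·0.20769 / 0.49792 = 2652 km

2652 km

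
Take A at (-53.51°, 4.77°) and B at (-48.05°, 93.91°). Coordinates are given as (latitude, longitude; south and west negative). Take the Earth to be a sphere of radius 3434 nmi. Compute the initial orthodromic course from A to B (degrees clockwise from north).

123.0°

θ = atan2( sin Δλ·cos φ₂ ,  cos φ₁ sin φ₂ − sin φ₁ cos φ₂ cos Δλ )
  = atan2(+0.6684, -0.4342) = 123.01°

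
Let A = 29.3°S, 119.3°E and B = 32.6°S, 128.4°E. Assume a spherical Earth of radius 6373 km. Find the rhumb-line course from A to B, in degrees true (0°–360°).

Δψ = ln[tan(π/4+φ₂/2)/tan(π/4+φ₁/2)] = -0.0672
Δλ = +0.1588 rad (taken the short way round)
course = atan2(Δλ, Δψ) = 112.93°

112.9°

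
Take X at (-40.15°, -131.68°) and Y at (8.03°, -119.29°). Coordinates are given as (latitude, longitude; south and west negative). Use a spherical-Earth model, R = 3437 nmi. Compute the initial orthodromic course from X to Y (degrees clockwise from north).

16.2°

θ = atan2( sin Δλ·cos φ₂ ,  cos φ₁ sin φ₂ − sin φ₁ cos φ₂ cos Δλ )
  = atan2(+0.2125, +0.7304) = 16.22°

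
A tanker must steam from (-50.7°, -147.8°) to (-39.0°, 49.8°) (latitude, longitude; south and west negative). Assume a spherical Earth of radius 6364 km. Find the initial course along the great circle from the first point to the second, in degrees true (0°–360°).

N = sin Δλ·cos φ₂ = -0.2350;  D = cos φ₁ sin φ₂ − sin φ₁ cos φ₂ cos Δλ = -0.9718
initial course = atan2(N, D) = 193.59°

193.6°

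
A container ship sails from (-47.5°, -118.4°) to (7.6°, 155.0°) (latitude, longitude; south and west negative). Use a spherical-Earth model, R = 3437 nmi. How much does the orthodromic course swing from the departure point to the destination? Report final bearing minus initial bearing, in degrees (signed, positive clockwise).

+39.9°

Initial bearing θ₁ = atan2(sin Δλ cos φ₂, cos φ₁ sin φ₂ − sin φ₁ cos φ₂ cos Δλ) = 277.64°
Final bearing θ₂ = (initial bearing from the destination back to the start) + 180° = 317.50°
Δθ = θ₂ − θ₁ = +39.9°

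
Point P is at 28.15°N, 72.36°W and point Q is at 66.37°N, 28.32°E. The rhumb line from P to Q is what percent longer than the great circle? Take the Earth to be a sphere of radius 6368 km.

Great circle: σ = 1.1953 rad → d_gc = Rσ = 7611.7 km
Rhumb: Δφ = +0.6671, Δλ = +1.7572, Δψ = +1.0522, q = Δφ/Δψ = 0.6340 → d_rh = R√(Δφ²+q²Δλ²) = 8268.7 km
Excess = (8268.7 − 7611.7) / 7611.7 = 657.0 / 7611.7 = 8.63% ≈ 8.6%

8.6%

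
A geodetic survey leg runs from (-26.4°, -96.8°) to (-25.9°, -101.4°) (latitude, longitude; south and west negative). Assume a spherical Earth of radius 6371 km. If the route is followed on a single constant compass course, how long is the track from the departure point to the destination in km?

462 km

Rhumb course C = atan2(Δλ, Δψ) with Δψ = ln[tan(π/4+φ₂/2)/tan(π/4+φ₁/2)] = +0.0097, Δλ = -0.0803 → C = 276.90°
d = R·|Δφ| / |cos C| = 6371·0.00873 / 0.12021 = 462 km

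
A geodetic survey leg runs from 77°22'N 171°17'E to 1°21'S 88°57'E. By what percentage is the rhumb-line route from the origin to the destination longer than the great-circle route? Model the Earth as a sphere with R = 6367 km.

4.5%

Great circle: σ = 1.5646 rad → d_gc = Rσ = 9961.9 km
Rhumb: Δφ = -1.3739, Δλ = -1.4370, Δψ = -2.2245, q = Δφ/Δψ = 0.6176 → d_rh = R√(Δφ²+q²Δλ²) = 10413.7 km
Excess = (10413.7 − 9961.9) / 9961.9 = 451.8 / 9961.9 = 4.54% ≈ 4.5%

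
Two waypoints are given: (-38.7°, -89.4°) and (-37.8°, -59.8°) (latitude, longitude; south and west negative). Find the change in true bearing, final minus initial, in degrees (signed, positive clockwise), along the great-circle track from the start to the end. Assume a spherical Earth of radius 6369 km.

-18.6°

Initial bearing θ₁ = atan2(sin Δλ cos φ₂, cos φ₁ sin φ₂ − sin φ₁ cos φ₂ cos Δλ) = 97.12°
Final bearing θ₂ = (initial bearing from the destination back to the start) + 180° = 78.54°
Δθ = θ₂ − θ₁ = -18.6°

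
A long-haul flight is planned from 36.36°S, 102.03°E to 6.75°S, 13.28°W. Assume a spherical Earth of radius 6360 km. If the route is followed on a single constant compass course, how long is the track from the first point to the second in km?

Rhumb course C = atan2(Δλ, Δψ) with Δψ = ln[tan(π/4+φ₂/2)/tan(π/4+φ₁/2)] = +0.5640, Δλ = -2.0125 → C = 285.65°
d = R·|Δφ| / |cos C| = 6360·0.51679 / 0.26984 = 12181 km

12181 km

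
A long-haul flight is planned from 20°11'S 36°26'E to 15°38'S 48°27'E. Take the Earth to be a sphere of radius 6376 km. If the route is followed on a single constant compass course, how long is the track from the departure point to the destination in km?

Rhumb course C = atan2(Δλ, Δψ) with Δψ = ln[tan(π/4+φ₂/2)/tan(π/4+φ₁/2)] = +0.0835, Δλ = +0.2097 → C = 68.30°
d = R·|Δφ| / |cos C| = 6376·0.07941 / 0.36983 = 1369 km

1369 km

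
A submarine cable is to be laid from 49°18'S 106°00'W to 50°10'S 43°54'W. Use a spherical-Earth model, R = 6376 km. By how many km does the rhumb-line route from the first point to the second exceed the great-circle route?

Great circle: cos σ = sin φ₁ sin φ₂ + cos φ₁ cos φ₂ cos Δλ,  σ = 0.6799 rad → d_gc = 4335.031 km
Rhumb line: Δψ = -0.0234, q = Δφ/Δψ = 0.6463, d_rh = R√(Δφ²+q²Δλ²) = 4467.534 km
Excess = 4467.534 − 4335.031 = 132.503 ≈ 133 km

133 km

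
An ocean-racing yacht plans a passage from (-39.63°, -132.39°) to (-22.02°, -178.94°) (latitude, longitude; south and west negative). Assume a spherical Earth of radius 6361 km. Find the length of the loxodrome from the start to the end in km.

4822 km

Rhumb course C = atan2(Δλ, Δψ) with Δψ = ln[tan(π/4+φ₂/2)/tan(π/4+φ₁/2)] = +0.3604, Δλ = -0.8125 → C = 293.92°
d = R·|Δφ| / |cos C| = 6361·0.30735 / 0.40545 = 4822 km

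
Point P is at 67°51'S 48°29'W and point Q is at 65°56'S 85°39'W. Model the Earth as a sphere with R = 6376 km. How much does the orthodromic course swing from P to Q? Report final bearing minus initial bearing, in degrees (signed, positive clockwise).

Initial bearing θ₁ = atan2(sin Δλ cos φ₂, cos φ₁ sin φ₂ − sin φ₁ cos φ₂ cos Δλ) = 260.04°
Final bearing θ₂ = (initial bearing from the destination back to the start) + 180° = 294.41°
Δθ = θ₂ − θ₁ = +34.4°

+34.4°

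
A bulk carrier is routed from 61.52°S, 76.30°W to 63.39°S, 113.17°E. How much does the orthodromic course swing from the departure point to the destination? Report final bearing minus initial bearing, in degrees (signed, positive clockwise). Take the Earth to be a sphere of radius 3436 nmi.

+169.3°

Initial bearing θ₁ = atan2(sin Δλ cos φ₂, cos φ₁ sin φ₂ − sin φ₁ cos φ₂ cos Δλ) = 185.17°
Final bearing θ₂ = (initial bearing from the destination back to the start) + 180° = 354.50°
Δθ = θ₂ − θ₁ = +169.3°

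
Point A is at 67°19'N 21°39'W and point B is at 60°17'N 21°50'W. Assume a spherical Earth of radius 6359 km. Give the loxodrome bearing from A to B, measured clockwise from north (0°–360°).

180.7°

Δψ = ln[tan(π/4+φ₂/2)/tan(π/4+φ₁/2)] = -0.2797
Δλ = -0.0032 rad (taken the short way round)
course = atan2(Δλ, Δψ) = 180.66°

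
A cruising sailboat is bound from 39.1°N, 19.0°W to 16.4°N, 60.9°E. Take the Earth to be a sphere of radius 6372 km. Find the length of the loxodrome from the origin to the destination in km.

Rhumb course C = atan2(Δλ, Δψ) with Δψ = ln[tan(π/4+φ₂/2)/tan(π/4+φ₁/2)] = -0.4523, Δλ = +1.3945 → C = 107.97°
d = R·|Δφ| / |cos C| = 6372·0.39619 / 0.30853 = 8182 km

8182 km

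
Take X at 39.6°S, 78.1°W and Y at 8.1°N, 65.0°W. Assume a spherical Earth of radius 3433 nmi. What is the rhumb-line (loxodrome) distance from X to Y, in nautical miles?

Rhumb course C = atan2(Δλ, Δψ) with Δψ = ln[tan(π/4+φ₂/2)/tan(π/4+φ₁/2)] = +0.8957, Δλ = +0.2286 → C = 14.32°
d = R·|Δφ| / |cos C| = 3433·0.83252 / 0.96893 = 2950 nmi

2950 nmi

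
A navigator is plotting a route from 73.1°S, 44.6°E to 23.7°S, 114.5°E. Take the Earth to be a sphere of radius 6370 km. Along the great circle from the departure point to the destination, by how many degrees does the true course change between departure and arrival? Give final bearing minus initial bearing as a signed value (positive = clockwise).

Initial bearing θ₁ = atan2(sin Δλ cos φ₂, cos φ₁ sin φ₂ − sin φ₁ cos φ₂ cos Δλ) = 77.91°
Final bearing θ₂ = (initial bearing from the destination back to the start) + 180° = 18.09°
Δθ = θ₂ − θ₁ = -59.8°

-59.8°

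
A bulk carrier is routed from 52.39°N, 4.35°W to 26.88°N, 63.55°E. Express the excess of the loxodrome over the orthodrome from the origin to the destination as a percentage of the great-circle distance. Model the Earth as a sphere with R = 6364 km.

Great circle: σ = 0.9728 rad → d_gc = Rσ = 6191.1 km
Rhumb: Δφ = -0.4452, Δλ = +1.1851, Δψ = -0.5899, q = Δφ/Δψ = 0.7548 → d_rh = R√(Δφ²+q²Δλ²) = 6358.5 km
Excess = (6358.5 − 6191.1) / 6191.1 = 167.4 / 6191.1 = 2.70% ≈ 2.7%

2.7%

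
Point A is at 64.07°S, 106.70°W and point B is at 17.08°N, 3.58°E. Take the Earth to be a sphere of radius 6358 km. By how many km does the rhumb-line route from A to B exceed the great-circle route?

632 km

Great circle: cos σ = sin φ₁ sin φ₂ + cos φ₁ cos φ₂ cos Δλ,  σ = 1.9922 rad → d_gc = 12666.2 km
Rhumb line: Δψ = +1.7713, q = Δφ/Δψ = 0.7996, d_rh = R√(Δφ²+q²Δλ²) = 13298.1 km
Excess = 13298.1 − 12666.2 = 631.9 ≈ 632 km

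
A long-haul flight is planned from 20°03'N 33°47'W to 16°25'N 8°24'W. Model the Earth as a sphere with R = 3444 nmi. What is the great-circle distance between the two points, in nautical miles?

1464 nmi

Haversine: a = sin²(Δφ/2)+cos φ₁ cos φ₂ sin²(Δλ/2) = 0.04450;  σ = 2·atan2(√a,√(1−a))
σ = 24.356° → d = Rσ = 3444·0.42510 = 1464 nmi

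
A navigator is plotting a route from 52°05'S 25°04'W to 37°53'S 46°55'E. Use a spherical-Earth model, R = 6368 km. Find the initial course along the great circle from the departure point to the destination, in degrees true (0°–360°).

103.8°

N = sin Δλ·cos φ₂ = +0.7506;  D = cos φ₁ sin φ₂ − sin φ₁ cos φ₂ cos Δλ = -0.1848
initial course = atan2(N, D) = 103.83°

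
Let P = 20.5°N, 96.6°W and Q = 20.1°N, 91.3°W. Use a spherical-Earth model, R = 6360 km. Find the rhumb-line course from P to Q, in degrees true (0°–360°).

Δψ = ln[tan(π/4+φ₂/2)/tan(π/4+φ₁/2)] = -0.0074
Δλ = +0.0925 rad (taken the short way round)
course = atan2(Δλ, Δψ) = 94.60°

94.6°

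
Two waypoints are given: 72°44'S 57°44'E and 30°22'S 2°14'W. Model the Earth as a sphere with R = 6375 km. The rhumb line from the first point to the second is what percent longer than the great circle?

3.0%

Great circle: σ = 0.9136 rad → d_gc = Rσ = 5824.0 km
Rhumb: Δφ = +0.7394, Δλ = -1.0466, Δψ = +1.3283, q = Δφ/Δψ = 0.5567 → d_rh = R√(Δφ²+q²Δλ²) = 6001.4 km
Excess = (6001.4 − 5824.0) / 5824.0 = 177.4 / 5824.0 = 3.046% ≈ 3.0%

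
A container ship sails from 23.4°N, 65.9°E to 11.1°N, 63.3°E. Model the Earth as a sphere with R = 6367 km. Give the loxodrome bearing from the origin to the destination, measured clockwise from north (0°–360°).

Δψ = ln[tan(π/4+φ₂/2)/tan(π/4+φ₁/2)] = -0.2253
Δλ = -0.0454 rad (taken the short way round)
course = atan2(Δλ, Δψ) = 191.39°

191.4°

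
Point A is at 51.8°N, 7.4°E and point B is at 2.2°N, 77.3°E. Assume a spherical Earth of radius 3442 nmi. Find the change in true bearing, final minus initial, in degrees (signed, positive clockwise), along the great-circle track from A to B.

+38.5°

At departure: θ₁ = atan2(sin Δλ cos φ₂, cos φ₁ sin φ₂ − sin φ₁ cos φ₂ cos Δλ) = 104.70°
At arrival: θ₂ = atan2(sin Δλ cos φ₁, −cos φ₂ sin φ₁ + sin φ₂ cos φ₁ cos Δλ) = 143.23°
Δθ = θ₂ − θ₁ = +38.5°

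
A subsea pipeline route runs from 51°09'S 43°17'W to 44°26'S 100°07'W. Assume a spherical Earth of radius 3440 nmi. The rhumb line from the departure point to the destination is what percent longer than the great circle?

Great circle: σ = 0.6596 rad → d_gc = Rσ = 2268.9 nmi
Rhumb: Δφ = +0.1172, Δλ = -0.9919, Δψ = +0.1748, q = Δφ/Δψ = 0.6705 → d_rh = R√(Δφ²+q²Δλ²) = 2323.2 nmi
Excess = (2323.2 − 2268.9) / 2268.9 = 54.3 / 2268.9 = 2.39% ≈ 2.4%

2.4%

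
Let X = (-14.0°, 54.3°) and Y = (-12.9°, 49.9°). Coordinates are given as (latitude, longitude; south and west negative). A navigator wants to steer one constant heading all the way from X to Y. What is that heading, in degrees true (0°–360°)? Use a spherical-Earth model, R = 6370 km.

Δψ = ln[tan(π/4+φ₂/2)/tan(π/4+φ₁/2)] = +0.0197
Δλ = -0.0768 rad (taken the short way round)
course = atan2(Δλ, Δψ) = 284.42°

284.4°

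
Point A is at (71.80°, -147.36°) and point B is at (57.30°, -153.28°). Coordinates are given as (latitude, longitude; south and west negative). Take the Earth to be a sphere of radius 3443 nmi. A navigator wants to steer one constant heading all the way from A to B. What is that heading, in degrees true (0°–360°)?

Δψ = ln[tan(π/4+φ₂/2)/tan(π/4+φ₁/2)] = -0.6052
Δλ = -0.1033 rad (taken the short way round)
course = atan2(Δλ, Δψ) = 189.69°

189.7°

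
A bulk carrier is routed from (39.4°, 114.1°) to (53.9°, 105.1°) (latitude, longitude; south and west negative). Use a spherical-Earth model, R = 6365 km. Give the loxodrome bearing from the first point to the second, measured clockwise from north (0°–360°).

Meridional parts: M(φ₁)=+0.7493, M(φ₂)=+1.1212 → ΔM = +0.3719;  Δλ = -0.1571 rad
tan C = Δλ / ΔM = -0.4224 → C = 337.10°

337.1°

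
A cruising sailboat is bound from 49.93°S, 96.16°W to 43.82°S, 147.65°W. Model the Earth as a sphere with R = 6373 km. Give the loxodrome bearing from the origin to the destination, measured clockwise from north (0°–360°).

Δψ = ln[tan(π/4+φ₂/2)/tan(π/4+φ₁/2)] = +0.1562
Δλ = -0.8987 rad (taken the short way round)
course = atan2(Δλ, Δψ) = 279.86°

279.9°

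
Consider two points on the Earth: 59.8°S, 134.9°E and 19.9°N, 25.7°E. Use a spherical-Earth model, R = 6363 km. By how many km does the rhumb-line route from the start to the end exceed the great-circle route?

493 km

Great circle: cos σ = sin φ₁ sin φ₂ + cos φ₁ cos φ₂ cos Δλ,  σ = 2.0373 rad → d_gc = 12963.08 km
Rhumb line: Δψ = +1.6645, q = Δφ/Δψ = 0.8357, d_rh = R√(Δφ²+q²Δλ²) = 13455.60 km
Excess = 13455.60 − 12963.08 = 492.52 ≈ 493 km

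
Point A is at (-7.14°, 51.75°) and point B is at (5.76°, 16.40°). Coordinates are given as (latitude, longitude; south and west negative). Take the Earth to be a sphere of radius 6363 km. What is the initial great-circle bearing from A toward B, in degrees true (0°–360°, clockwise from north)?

289.2°

N = sin Δλ·cos φ₂ = -0.5756;  D = cos φ₁ sin φ₂ − sin φ₁ cos φ₂ cos Δλ = +0.2005
initial course = atan2(N, D) = 289.20°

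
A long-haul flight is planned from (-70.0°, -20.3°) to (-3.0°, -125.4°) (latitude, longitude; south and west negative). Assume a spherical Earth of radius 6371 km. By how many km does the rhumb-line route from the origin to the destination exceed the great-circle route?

759 km

Great circle: cos σ = sin φ₁ sin φ₂ + cos φ₁ cos φ₂ cos Δλ,  σ = 1.6106 rad → d_gc = 10261.2 km
Rhumb line: Δψ = +1.6830, q = Δφ/Δψ = 0.6948, d_rh = R√(Δφ²+q²Δλ²) = 11019.8 km
Excess = 11019.8 − 10261.2 = 758.6 ≈ 759 km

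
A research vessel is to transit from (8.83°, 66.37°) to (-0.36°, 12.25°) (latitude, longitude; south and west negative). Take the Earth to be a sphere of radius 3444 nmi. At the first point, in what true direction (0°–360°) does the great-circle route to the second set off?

263.2°

θ = atan2( sin Δλ·cos φ₂ ,  cos φ₁ sin φ₂ − sin φ₁ cos φ₂ cos Δλ )
  = atan2(-0.8102, -0.0962) = 263.23°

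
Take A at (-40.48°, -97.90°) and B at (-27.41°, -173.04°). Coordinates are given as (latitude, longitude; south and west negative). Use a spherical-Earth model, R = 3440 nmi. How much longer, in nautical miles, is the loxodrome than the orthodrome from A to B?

Great circle: cos σ = sin φ₁ sin φ₂ + cos φ₁ cos φ₂ cos Δλ,  σ = 1.0792 rad → d_gc = 3712.5 nmi
Rhumb line: Δψ = +0.2761, q = Δφ/Δψ = 0.8261, d_rh = R√(Δφ²+q²Δλ²) = 3808.7 nmi
Excess = 3808.7 − 3712.5 = 96.2 ≈ 96 nmi

96 nmi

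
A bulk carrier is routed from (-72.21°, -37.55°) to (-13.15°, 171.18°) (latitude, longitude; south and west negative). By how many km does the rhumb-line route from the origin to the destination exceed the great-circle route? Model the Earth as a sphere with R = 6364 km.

2247 km

Great circle: cos σ = sin φ₁ sin φ₂ + cos φ₁ cos φ₂ cos Δλ,  σ = 1.6151 rad → d_gc = 10278.4 km
Rhumb line: Δψ = +1.6231, q = Δφ/Δψ = 0.6351, d_rh = R√(Δφ²+q²Δλ²) = 12525.7 km
Excess = 12525.7 − 10278.4 = 2247.3 ≈ 2247 km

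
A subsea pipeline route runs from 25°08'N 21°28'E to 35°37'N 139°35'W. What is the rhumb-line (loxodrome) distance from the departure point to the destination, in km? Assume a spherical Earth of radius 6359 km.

15428 km

Rhumb course C = atan2(Δλ, Δψ) with Δψ = ln[tan(π/4+φ₂/2)/tan(π/4+φ₁/2)] = +0.2126, Δλ = -2.8109 → C = 274.32°
d = R·|Δφ| / |cos C| = 6359·0.18297 / 0.07541 = 15428 km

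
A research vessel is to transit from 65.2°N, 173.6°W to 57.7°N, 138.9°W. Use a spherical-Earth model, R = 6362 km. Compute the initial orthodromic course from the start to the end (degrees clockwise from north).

θ = atan2( sin Δλ·cos φ₂ ,  cos φ₁ sin φ₂ − sin φ₁ cos φ₂ cos Δλ )
  = atan2(+0.3042, -0.0443) = 98.28°

98.3°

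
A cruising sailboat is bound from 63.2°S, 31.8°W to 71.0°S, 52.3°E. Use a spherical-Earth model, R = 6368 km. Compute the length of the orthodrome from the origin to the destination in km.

Haversine: a = sin²(Δφ/2)+cos φ₁ cos φ₂ sin²(Δλ/2) = 0.07048;  σ = 2·atan2(√a,√(1−a))
σ = 30.790° → d = Rσ = 6368·0.53739 = 3422 km

3422 km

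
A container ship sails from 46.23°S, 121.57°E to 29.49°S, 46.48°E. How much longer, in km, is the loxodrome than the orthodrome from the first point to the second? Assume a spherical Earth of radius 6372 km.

205 km

Great circle: cos σ = sin φ₁ sin φ₂ + cos φ₁ cos φ₂ cos Δλ,  σ = 1.0351 rad → d_gc = 6595.9 km
Rhumb line: Δψ = +0.3730, q = Δφ/Δψ = 0.7833, d_rh = R√(Δφ²+q²Δλ²) = 6800.8 km
Excess = 6800.8 − 6595.9 = 204.9 ≈ 205 km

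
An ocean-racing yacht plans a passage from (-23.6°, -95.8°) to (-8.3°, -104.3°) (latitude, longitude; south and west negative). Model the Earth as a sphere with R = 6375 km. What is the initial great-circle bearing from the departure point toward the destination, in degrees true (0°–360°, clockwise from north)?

330.6°

θ = atan2( sin Δλ·cos φ₂ ,  cos φ₁ sin φ₂ − sin φ₁ cos φ₂ cos Δλ )
  = atan2(-0.1463, +0.2595) = 330.60°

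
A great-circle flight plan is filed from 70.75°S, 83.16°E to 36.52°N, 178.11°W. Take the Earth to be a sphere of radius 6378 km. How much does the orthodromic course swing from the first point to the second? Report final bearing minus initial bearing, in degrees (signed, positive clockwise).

-60.1°

At departure: θ₁ = atan2(sin Δλ cos φ₂, cos φ₁ sin φ₂ − sin φ₁ cos φ₂ cos Δλ) = 84.17°
At arrival: θ₂ = atan2(sin Δλ cos φ₁, −cos φ₂ sin φ₁ + sin φ₂ cos φ₁ cos Δλ) = 24.09°
Δθ = θ₂ − θ₁ = -60.1°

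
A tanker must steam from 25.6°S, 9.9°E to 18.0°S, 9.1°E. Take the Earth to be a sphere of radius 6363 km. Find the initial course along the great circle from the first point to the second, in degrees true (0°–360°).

N = sin Δλ·cos φ₂ = -0.0133;  D = cos φ₁ sin φ₂ − sin φ₁ cos φ₂ cos Δλ = +0.1322
initial course = atan2(N, D) = 354.26°

354.3°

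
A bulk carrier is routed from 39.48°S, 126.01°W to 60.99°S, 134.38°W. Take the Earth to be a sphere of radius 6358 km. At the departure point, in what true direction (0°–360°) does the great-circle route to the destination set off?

N = sin Δλ·cos φ₂ = -0.0706;  D = cos φ₁ sin φ₂ − sin φ₁ cos φ₂ cos Δλ = -0.3699
initial course = atan2(N, D) = 190.80°

190.8°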